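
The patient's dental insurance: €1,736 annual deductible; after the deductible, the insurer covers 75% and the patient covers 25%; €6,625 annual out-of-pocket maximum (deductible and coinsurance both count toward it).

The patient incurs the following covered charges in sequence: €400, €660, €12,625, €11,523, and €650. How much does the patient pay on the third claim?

Bill 1, €400: entire amount goes to the deductible. Patient owes €400 (running OOP €400).
Bill 2, €660: entire amount goes to the deductible. Cost to patient: €660. OOP to date €1,060.
Bill 3, €12,625: deductible takes €676, €11,949 remains; patient's 25% is €2,987.25. Patient pays €3,663.25; OOP now €4,723.25.

€3,663.25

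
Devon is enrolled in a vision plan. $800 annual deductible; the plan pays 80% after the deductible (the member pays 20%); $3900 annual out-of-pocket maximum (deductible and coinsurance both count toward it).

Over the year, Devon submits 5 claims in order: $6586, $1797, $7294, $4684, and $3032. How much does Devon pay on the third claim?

Claim 1 — $6586: $800 to deductible, leaving $5786; coinsurance $5786 × 20% = $1157.20. Cost to member: $1957.20. OOP to date $1957.20.
Claim 2 — $1797: deductible met; 20% of $1797 = $359.40. Member pays $359.40; OOP now $2316.60.
Claim 3 — $7294: 20% coinsurance on $7294 = $1458.80. Member owes $1458.80 (running OOP $3775.40).

$1458.80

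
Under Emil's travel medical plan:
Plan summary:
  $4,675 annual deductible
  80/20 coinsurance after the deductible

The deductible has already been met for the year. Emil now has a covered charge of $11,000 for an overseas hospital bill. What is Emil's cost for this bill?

$2,200

With the deductible met, the entire $11,000 is subject to coinsurance.
20% of $11,000 = $2,200 falls to the traveler.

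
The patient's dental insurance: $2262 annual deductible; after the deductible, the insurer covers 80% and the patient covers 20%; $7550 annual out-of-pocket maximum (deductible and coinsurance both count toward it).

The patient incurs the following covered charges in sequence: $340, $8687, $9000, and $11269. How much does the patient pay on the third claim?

Claim 1 — $340: entire amount goes to the deductible. Cost to patient: $340. OOP to date $340.
Claim 2 — $8687: $1922 to deductible, leaving $6765; patient's 20% is $1353. Patient pays $3275; OOP now $3615.
Claim 3 — $9000: deductible already satisfied, so patient's share is 20% × $9000 = $1800. Cost to patient: $1800. OOP to date $5415.

$1800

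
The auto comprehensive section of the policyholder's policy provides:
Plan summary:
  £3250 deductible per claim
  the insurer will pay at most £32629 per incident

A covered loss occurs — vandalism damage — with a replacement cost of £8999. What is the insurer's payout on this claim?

£5749

Subtract the deductible: £8999 − £3250 = £5749.
That's under the £32629 cap, so the insurer reimburses the full £5749.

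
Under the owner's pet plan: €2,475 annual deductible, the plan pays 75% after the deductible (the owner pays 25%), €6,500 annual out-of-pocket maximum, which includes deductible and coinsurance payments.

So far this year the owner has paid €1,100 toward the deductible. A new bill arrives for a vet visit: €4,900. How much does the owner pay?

Remaining deductible: €2,475 − €1,100 = €1,375.
After the €1,375 deductible portion, €4,900 − €1,375 = €3,525 is subject to coinsurance.
Owner's 25% share of €3,525 is €881.25.
So the owner owes €1,375 + €881.25 = €2,256.25 before any cap.
Total out-of-pocket so far would be €1,100 + €2,256.25 = €3,356.25, below the €6,500 cap — no reduction.

€2,256.25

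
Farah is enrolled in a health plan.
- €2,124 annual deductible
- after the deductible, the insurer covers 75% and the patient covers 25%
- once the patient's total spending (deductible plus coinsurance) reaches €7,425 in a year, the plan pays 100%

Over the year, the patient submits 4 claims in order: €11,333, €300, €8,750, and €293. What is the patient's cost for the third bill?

Claim 1 (€11,333): €2,124 finishes the deductible; €9,209 goes to coinsurance; patient's 25% is €2,302.25. Cost to patient: €4,426.25. OOP to date €4,426.25.
Claim 2 (€300): deductible already satisfied, so patient's share is 25% × €300 = €75. Cost to patient: €75. OOP to date €4,501.25.
Claim 3 (€8,750): 25% coinsurance on €8,750 = €2,187.50. Patient pays €2,187.50; OOP now €6,688.75.

€2,187.50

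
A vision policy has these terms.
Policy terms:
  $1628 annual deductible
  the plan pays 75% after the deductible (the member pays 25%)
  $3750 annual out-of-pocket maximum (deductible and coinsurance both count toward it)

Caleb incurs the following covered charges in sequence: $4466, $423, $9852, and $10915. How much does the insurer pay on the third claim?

Claim 1 ($4466): deductible takes $1628, $2838 remains; member's 25% is $709.50. Cost to member: $2337.50. OOP to date $2337.50. Insurer: $4466 − $2337.50 = $2128.50.
Claim 2 ($423): 25% coinsurance on $423 = $105.75. Member pays $105.75; OOP now $2443.25. Plan pays $423 − $105.75 = $317.25.
Claim 3 ($9852): deductible already satisfied, so member's share is 25% × $9852 = $2463. OOP would hit $4906.25 > $3750, so the cap limits the member to $3750 − $2443.25 = $1306.75. Insurer: $9852 − $1306.75 = $8545.25.

$8545.25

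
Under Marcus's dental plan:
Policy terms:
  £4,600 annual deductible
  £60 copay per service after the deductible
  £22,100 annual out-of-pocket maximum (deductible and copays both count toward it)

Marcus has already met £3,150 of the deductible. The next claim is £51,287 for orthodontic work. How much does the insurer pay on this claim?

£49,777

Remaining deductible: £4,600 − £3,150 = £1,450.
That leaves £51,287 − £1,450 = £49,837 for the copay.
Copay on this service: £60.
That puts the patient's cost at £1,450 + £60 = £1,510 before any cap.
Total out-of-pocket so far would be £3,150 + £1,510 = £4,660, below the £22,100 cap — no reduction.
Insurer pays the balance: £51,287 − £1,510 = £49,777.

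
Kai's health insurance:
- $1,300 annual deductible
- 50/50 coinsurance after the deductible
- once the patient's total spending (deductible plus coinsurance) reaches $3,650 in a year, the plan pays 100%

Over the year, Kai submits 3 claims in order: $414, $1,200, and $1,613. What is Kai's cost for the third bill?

Claim 1 ($414): all of it applies to the deductible. Cost to patient: $414. OOP to date $414.
Claim 2 ($1,200): $886 finishes the deductible; $314 goes to coinsurance; coinsurance $314 × 50% = $157. Cost to patient: $1,043. OOP to date $1,457.
Claim 3 ($1,613): deductible met; 50% of $1,613 = $806.50. Cost to patient: $806.50. OOP to date $2,263.50.

$806.50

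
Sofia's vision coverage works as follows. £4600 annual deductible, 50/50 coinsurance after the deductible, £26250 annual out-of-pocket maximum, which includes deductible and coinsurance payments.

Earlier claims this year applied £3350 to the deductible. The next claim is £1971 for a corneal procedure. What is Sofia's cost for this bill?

£1610.50

£3350 of the £4600 deductible is already met, leaving £1250.
The remaining £721 (= £1971 − £1250) moves to coinsurance.
50% of £721 = £360.50 falls to the member.
Member responsibility before any cap: £1250 + £360.50 = £1610.50.
Cumulative spending £3350 + £1610.50 = £4960.50 stays under the £26250 maximum.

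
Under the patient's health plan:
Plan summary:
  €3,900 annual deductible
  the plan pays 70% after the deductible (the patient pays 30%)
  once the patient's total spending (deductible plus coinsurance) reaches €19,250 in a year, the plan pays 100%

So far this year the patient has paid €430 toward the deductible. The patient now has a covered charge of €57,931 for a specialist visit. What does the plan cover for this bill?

€39,111

Remaining deductible: €3,900 − €430 = €3,470.
That leaves €57,931 − €3,470 = €54,461 for coinsurance.
30% of €54,461 = €16,338.30 falls to the patient.
That puts the patient's cost at €3,470 + €16,338.30 = €19,808.30 before any cap.
Adding €19,808.30 to the €430 already spent would give €20,238.30, which exceeds the €19,250 cap; the patient pays just €19,250 − €430 = €18,820.
The plan picks up €57,931 − €18,820 = €39,111.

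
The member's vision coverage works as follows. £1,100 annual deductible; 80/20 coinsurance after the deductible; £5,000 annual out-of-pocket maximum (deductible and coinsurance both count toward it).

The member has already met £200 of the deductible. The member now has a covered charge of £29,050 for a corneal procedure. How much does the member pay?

£200 of the £1,100 deductible is already met, leaving £900.
After the £900 deductible portion, £29,050 − £900 = £28,150 is subject to coinsurance.
Member's 20% share of £28,150 is £5,630.
Member responsibility before any cap: £900 + £5,630 = £6,530.
Adding £6,530 to the £200 already spent would give £6,730, which exceeds the £5,000 cap; the member pays just £5,000 − £200 = £4,800.

£4,800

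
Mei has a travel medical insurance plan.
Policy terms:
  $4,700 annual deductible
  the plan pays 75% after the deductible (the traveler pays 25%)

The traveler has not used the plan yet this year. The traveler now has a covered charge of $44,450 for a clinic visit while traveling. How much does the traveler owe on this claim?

Nothing has been paid toward the $4,700 deductible, so the first $4,700 of this charge is applied there.
That leaves $44,450 − $4,700 = $39,750 for coinsurance.
25% of $39,750 = $9,937.50 falls to the traveler.
That puts the traveler's cost at $4,700 + $9,937.50 = $14,637.50.

$14,637.50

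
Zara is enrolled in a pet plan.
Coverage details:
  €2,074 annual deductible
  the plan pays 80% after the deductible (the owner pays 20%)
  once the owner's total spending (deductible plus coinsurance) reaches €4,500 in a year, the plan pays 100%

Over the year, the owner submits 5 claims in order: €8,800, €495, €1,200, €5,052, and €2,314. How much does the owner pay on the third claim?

€240

Bill 1, €8,800: €2,074 finishes the deductible; €6,726 goes to coinsurance; coinsurance €6,726 × 20% = €1,345.20. Owner owes €3,419.20 (running OOP €3,419.20).
Bill 2, €495: deductible met; 20% of €495 = €99. Cost to owner: €99. OOP to date €3,518.20.
Bill 3, €1,200: deductible met; 20% of €1,200 = €240. Owner pays €240; OOP now €3,758.20.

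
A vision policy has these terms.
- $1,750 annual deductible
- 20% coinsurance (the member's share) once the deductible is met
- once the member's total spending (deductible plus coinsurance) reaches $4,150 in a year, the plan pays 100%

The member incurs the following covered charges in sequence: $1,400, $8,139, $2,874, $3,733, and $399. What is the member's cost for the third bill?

$574.80

Claim 1 — $1,400: all of it applies to the deductible. Member pays $1,400; OOP now $1,400.
Claim 2 — $8,139: $350 to deductible, leaving $7,789; coinsurance $7,789 × 20% = $1,557.80. Member pays $1,907.80; OOP now $3,307.80.
Claim 3 — $2,874: deductible met; 20% of $2,874 = $574.80. Cost to member: $574.80. OOP to date $3,882.60.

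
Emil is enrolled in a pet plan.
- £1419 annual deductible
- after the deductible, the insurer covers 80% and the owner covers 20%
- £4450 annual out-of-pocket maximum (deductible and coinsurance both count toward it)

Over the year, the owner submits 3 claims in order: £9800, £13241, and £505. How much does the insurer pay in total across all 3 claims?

Claim 1 (£9800): deductible takes £1419, £8381 remains; coinsurance £8381 × 20% = £1676.20. Owner owes £3095.20 (running OOP £3095.20). Plan pays £9800 − £3095.20 = £6704.80.
Claim 2 (£13241): deductible met; 20% of £13241 = £2648.20. OOP would hit £5743.40 > £4450, so the cap limits the owner to £4450 − £3095.20 = £1354.80. Plan pays £13241 − £1354.80 = £11886.20.
Claim 3 (£505): deductible met; 20% of £505 = £101. That would push OOP to £4551, over the £4450 cap, so owner pays £4450 − £4450 = £0. Insurer: £505 − £0 = £505.
Insurer total: £6704.80 + £11886.20 + £505 = £19096.

£19096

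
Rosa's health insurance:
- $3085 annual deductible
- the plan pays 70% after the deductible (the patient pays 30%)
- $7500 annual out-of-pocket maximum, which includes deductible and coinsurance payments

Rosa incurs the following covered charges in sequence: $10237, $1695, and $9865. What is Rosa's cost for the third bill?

$1760.90

Bill 1, $10237: deductible takes $3085, $7152 remains; patient's 30% is $2145.60. Cost to patient: $5230.60. OOP to date $5230.60.
Bill 2, $1695: 30% coinsurance on $1695 = $508.50. Cost to patient: $508.50. OOP to date $5739.10.
Bill 3, $9865: deductible already satisfied, so patient's share is 30% × $9865 = $2959.50. That would push OOP to $8698.60, over the $7500 cap, so patient pays $7500 − $5739.10 = $1760.90.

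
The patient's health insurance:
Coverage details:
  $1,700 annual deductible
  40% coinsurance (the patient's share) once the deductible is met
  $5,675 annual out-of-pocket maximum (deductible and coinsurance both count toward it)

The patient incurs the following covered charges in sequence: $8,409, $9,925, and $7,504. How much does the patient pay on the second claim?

$1,291.40

Claim 1 ($8,409): deductible takes $1,700, $6,709 remains; coinsurance $6,709 × 40% = $2,683.60. Cost to patient: $4,383.60. OOP to date $4,383.60.
Claim 2 ($9,925): 40% coinsurance on $9,925 = $3,970. That would push OOP to $8,353.60, over the $5,675 cap, so patient pays $5,675 − $4,383.60 = $1,291.40.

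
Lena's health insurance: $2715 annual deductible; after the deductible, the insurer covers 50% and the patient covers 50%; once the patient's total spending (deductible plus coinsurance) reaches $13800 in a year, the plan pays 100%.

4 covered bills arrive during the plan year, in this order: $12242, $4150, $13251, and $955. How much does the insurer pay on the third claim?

$9004.50

Bill 1, $12242: deductible takes $2715, $9527 remains; 50% of $9527 = $4763.50. Patient owes $7478.50 (running OOP $7478.50). Insurer: $12242 − $7478.50 = $4763.50.
Bill 2, $4150: deductible met; 50% of $4150 = $2075. Patient owes $2075 (running OOP $9553.50). Insurer: $4150 − $2075 = $2075.
Bill 3, $13251: deductible already satisfied, so patient's share is 50% × $13251 = $6625.50. OOP would hit $16179 > $13800, so the cap limits the patient to $13800 − $9553.50 = $4246.50. Plan pays $13251 − $4246.50 = $9004.50.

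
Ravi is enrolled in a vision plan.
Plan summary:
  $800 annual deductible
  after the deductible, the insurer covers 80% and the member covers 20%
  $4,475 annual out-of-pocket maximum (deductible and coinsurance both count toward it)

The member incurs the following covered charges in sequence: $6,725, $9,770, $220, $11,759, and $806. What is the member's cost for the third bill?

Claim 1 ($6,725): $800 to deductible, leaving $5,925; coinsurance $5,925 × 20% = $1,185. Cost to member: $1,985. OOP to date $1,985.
Claim 2 ($9,770): deductible already satisfied, so member's share is 20% × $9,770 = $1,954. Member pays $1,954; OOP now $3,939.
Claim 3 ($220): 20% coinsurance on $220 = $44. Cost to member: $44. OOP to date $3,983.

$44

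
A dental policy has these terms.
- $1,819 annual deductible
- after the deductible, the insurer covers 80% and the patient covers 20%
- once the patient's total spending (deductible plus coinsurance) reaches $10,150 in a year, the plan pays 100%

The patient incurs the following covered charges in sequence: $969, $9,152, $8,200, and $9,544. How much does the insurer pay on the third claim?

$6,560

Claim 1 — $969: fully absorbed by the deductible. Patient owes $969 (running OOP $969). Plan pays $969 − $969 = $0.
Claim 2 — $9,152: $850 finishes the deductible; $8,302 goes to coinsurance; patient's 20% is $1,660.40. Patient pays $2,510.40; OOP now $3,479.40. Insurer: $9,152 − $2,510.40 = $6,641.60.
Claim 3 — $8,200: deductible already satisfied, so patient's share is 20% × $8,200 = $1,640. Patient pays $1,640; OOP now $5,119.40. Plan pays $8,200 − $1,640 = $6,560.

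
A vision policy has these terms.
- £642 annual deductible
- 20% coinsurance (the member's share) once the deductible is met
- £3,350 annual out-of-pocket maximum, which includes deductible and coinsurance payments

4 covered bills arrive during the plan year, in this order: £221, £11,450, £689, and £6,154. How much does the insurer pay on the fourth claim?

#1 (£221): all of it applies to the deductible. Member pays £221; OOP now £221. Insurer: £221 − £221 = £0.
#2 (£11,450): deductible takes £421, £11,029 remains; 20% of £11,029 = £2,205.80. Cost to member: £2,626.80. OOP to date £2,847.80. Plan pays £11,450 − £2,626.80 = £8,823.20.
#3 (£689): deductible met; 20% of £689 = £137.80. Member owes £137.80 (running OOP £2,985.60). Insurer: £689 − £137.80 = £551.20.
#4 (£6,154): deductible already satisfied, so member's share is 20% × £6,154 = £1,230.80. That would push OOP to £4,216.40, over the £3,350 cap, so member pays £3,350 − £2,985.60 = £364.40. Insurer: £6,154 − £364.40 = £5,789.60.

£5,789.60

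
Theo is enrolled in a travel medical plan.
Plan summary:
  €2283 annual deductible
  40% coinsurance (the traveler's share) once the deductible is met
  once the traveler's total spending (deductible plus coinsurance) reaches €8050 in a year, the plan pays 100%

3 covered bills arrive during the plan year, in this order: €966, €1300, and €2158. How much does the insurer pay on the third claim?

€1284.60

#1 (€966): fully absorbed by the deductible. Traveler owes €966 (running OOP €966). Plan pays €966 − €966 = €0.
#2 (€1300): all of it applies to the deductible. Traveler pays €1300; OOP now €2266. Insurer: €1300 − €1300 = €0.
#3 (€2158): deductible takes €17, €2141 remains; 40% of €2141 = €856.40. Traveler pays €873.40; OOP now €3139.40. Plan pays €2158 − €873.40 = €1284.60.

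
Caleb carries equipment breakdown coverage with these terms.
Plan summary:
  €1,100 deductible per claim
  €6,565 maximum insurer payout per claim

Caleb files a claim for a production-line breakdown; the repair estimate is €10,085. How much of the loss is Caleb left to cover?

Less the €1,100 deductible: €10,085 − €1,100 = €8,985.
The €6,565 per-incident cap binds; insurer pays €6,565.
The business owner bears the rest of the original loss: €10,085 − €6,565 = €3,520.

€3,520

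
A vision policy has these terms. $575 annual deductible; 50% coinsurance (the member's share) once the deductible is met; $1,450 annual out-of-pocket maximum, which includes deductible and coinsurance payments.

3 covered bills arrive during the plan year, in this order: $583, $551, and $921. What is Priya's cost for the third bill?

$460.50

#1 ($583): deductible takes $575, $8 remains; 50% of $8 = $4. Member pays $579; OOP now $579.
#2 ($551): deductible met; 50% of $551 = $275.50. Member pays $275.50; OOP now $854.50.
#3 ($921): deductible already satisfied, so member's share is 50% × $921 = $460.50. Cost to member: $460.50. OOP to date $1,315.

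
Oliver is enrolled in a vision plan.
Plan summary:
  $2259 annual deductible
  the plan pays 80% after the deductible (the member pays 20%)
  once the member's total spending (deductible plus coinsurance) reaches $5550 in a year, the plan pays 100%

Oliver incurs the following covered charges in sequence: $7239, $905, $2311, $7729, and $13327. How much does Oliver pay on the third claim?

$462.20

Claim 1 — $7239: $2259 to deductible, leaving $4980; member's 20% is $996. Member owes $3255 (running OOP $3255).
Claim 2 — $905: deductible already satisfied, so member's share is 20% × $905 = $181. Member owes $181 (running OOP $3436).
Claim 3 — $2311: 20% coinsurance on $2311 = $462.20. Member owes $462.20 (running OOP $3898.20).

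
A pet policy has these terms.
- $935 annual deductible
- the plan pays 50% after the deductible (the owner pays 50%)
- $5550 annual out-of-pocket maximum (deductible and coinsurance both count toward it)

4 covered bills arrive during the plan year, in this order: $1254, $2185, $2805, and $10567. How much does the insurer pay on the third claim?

#1 ($1254): deductible takes $935, $319 remains; owner's 50% is $159.50. Cost to owner: $1094.50. OOP to date $1094.50. Plan pays $1254 − $1094.50 = $159.50.
#2 ($2185): 50% coinsurance on $2185 = $1092.50. Cost to owner: $1092.50. OOP to date $2187. Insurer: $2185 − $1092.50 = $1092.50.
#3 ($2805): deductible already satisfied, so owner's share is 50% × $2805 = $1402.50. Cost to owner: $1402.50. OOP to date $3589.50. Plan pays $2805 − $1402.50 = $1402.50.

$1402.50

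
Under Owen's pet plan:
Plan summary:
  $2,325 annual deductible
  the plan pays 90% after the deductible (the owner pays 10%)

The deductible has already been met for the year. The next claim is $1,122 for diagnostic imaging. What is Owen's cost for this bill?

The deductible is already satisfied, so the full bill goes to coinsurance.
10% of $1,122 = $112.20 falls to the owner.

$112.20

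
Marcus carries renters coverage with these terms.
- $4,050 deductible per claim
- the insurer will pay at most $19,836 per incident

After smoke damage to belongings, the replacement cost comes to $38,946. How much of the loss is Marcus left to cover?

$19,110

After the deductible, $38,946 − $4,050 = $34,896 remains.
Since $34,896 > $19,836, the payout is capped at $19,836.
Out of pocket: $38,946 − $19,836 = $19,110.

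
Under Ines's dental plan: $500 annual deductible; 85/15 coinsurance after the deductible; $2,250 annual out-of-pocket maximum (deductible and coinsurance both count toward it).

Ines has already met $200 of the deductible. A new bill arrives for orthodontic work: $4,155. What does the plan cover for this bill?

Deductible still to meet: $500 − $200 = $300.
The remaining $3,855 (= $4,155 − $300) moves to coinsurance.
15% of $3,855 = $578.25 falls to the patient.
That puts the patient's cost at $300 + $578.25 = $878.25 before any cap.
Year-to-date out-of-pocket becomes $200 + $878.25 = $1,078.25, still under the $2,250 maximum, so no cap applies.
The plan picks up $4,155 − $878.25 = $3,276.75.

$3,276.75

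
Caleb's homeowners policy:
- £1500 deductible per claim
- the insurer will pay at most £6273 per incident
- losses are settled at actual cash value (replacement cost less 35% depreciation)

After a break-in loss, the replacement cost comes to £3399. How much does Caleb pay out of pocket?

£2689.65

Depreciate 35%: the covered value is £3399 × 0.65 = £2209.35.
After the deductible, £2209.35 − £1500 = £709.35 remains.
That's under the £6273 cap, so the insurer reimburses the full £709.35.
Homeowner's share is the uncovered remainder: £3399 − £709.35 = £2689.65.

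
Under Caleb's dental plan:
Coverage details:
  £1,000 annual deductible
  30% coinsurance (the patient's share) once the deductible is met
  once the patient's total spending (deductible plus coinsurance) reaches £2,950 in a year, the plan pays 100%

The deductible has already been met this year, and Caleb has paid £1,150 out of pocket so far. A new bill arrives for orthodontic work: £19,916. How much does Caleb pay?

With the deductible met, the entire £19,916 is subject to coinsurance.
Coinsurance: £19,916 × 30% = £5,974.80.
Year-to-date out-of-pocket would reach £1,150 + £5,974.80 = £7,124.80, above the £2,950 maximum, so the patient pays only £2,950 − £1,150 = £1,800.

£1,800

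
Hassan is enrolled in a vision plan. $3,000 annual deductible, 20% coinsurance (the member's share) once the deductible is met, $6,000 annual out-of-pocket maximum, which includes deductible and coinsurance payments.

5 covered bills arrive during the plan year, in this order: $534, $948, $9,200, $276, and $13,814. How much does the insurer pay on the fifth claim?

Bill 1, $534: fully absorbed by the deductible. Cost to member: $534. OOP to date $534. Plan pays $534 − $534 = $0.
Bill 2, $948: fully absorbed by the deductible. Cost to member: $948. OOP to date $1,482. Plan pays $948 − $948 = $0.
Bill 3, $9,200: $1,518 to deductible, leaving $7,682; member's 20% is $1,536.40. Cost to member: $3,054.40. OOP to date $4,536.40. Plan pays $9,200 − $3,054.40 = $6,145.60.
Bill 4, $276: 20% coinsurance on $276 = $55.20. Member owes $55.20 (running OOP $4,591.60). Plan pays $276 − $55.20 = $220.80.
Bill 5, $13,814: 20% coinsurance on $13,814 = $2,762.80. That would push OOP to $7,354.40, over the $6,000 cap, so member pays $6,000 − $4,591.60 = $1,408.40. Plan pays $13,814 − $1,408.40 = $12,405.60.

$12,405.60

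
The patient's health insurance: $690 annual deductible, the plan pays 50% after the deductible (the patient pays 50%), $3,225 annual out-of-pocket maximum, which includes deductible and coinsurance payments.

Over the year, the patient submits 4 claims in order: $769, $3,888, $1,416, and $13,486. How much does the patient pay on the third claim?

Claim 1 ($769): $690 finishes the deductible; $79 goes to coinsurance; 50% of $79 = $39.50. Patient owes $729.50 (running OOP $729.50).
Claim 2 ($3,888): deductible met; 50% of $3,888 = $1,944. Patient owes $1,944 (running OOP $2,673.50).
Claim 3 ($1,416): deductible met; 50% of $1,416 = $708. Adding that to $2,673.50 gives $3,381.50, past the $3,225 cap; patient pays only $3,225 − $2,673.50 = $551.50.

$551.50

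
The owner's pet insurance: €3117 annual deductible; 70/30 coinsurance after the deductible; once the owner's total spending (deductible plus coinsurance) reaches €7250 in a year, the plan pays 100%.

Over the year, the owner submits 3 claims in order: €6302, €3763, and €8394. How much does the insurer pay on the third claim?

#1 (€6302): deductible takes €3117, €3185 remains; coinsurance €3185 × 30% = €955.50. Cost to owner: €4072.50. OOP to date €4072.50. Plan pays €6302 − €4072.50 = €2229.50.
#2 (€3763): 30% coinsurance on €3763 = €1128.90. Owner owes €1128.90 (running OOP €5201.40). Insurer: €3763 − €1128.90 = €2634.10.
#3 (€8394): deductible already satisfied, so owner's share is 30% × €8394 = €2518.20. Adding that to €5201.40 gives €7719.60, past the €7250 cap; owner pays only €7250 − €5201.40 = €2048.60. Plan pays €8394 − €2048.60 = €6345.40.

€6345.40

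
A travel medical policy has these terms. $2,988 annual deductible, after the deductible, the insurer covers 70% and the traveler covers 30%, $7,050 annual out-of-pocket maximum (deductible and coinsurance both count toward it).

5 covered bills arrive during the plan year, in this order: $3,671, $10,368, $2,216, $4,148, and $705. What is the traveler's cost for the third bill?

$664.80

#1 ($3,671): deductible takes $2,988, $683 remains; 30% of $683 = $204.90. Cost to traveler: $3,192.90. OOP to date $3,192.90.
#2 ($10,368): deductible already satisfied, so traveler's share is 30% × $10,368 = $3,110.40. Cost to traveler: $3,110.40. OOP to date $6,303.30.
#3 ($2,216): deductible met; 30% of $2,216 = $664.80. Traveler owes $664.80 (running OOP $6,968.10).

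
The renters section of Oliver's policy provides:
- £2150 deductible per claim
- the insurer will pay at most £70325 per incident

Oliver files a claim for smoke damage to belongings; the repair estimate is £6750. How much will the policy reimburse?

Less the £2150 deductible: £6750 − £2150 = £4600.
That's under the £70325 cap, so the insurer reimburses the full £4600.

£4600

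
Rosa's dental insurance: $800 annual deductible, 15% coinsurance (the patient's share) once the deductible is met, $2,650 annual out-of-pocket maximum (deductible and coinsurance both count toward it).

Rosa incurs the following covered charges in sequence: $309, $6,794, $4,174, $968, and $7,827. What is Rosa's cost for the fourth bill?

$145.20

Bill 1, $309: fully absorbed by the deductible. Patient owes $309 (running OOP $309).
Bill 2, $6,794: $491 to deductible, leaving $6,303; patient's 15% is $945.45. Patient pays $1,436.45; OOP now $1,745.45.
Bill 3, $4,174: deductible met; 15% of $4,174 = $626.10. Cost to patient: $626.10. OOP to date $2,371.55.
Bill 4, $968: deductible met; 15% of $968 = $145.20. Patient pays $145.20; OOP now $2,516.75.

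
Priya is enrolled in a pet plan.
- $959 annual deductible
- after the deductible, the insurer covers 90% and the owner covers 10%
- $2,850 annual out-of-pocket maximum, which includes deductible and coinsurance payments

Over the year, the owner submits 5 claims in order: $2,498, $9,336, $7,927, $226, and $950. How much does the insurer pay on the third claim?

Bill 1, $2,498: deductible takes $959, $1,539 remains; owner's 10% is $153.90. Owner owes $1,112.90 (running OOP $1,112.90). Plan pays $2,498 − $1,112.90 = $1,385.10.
Bill 2, $9,336: deductible already satisfied, so owner's share is 10% × $9,336 = $933.60. Cost to owner: $933.60. OOP to date $2,046.50. Plan pays $9,336 − $933.60 = $8,402.40.
Bill 3, $7,927: 10% coinsurance on $7,927 = $792.70. Cost to owner: $792.70. OOP to date $2,839.20. Plan pays $7,927 − $792.70 = $7,134.30.

$7,134.30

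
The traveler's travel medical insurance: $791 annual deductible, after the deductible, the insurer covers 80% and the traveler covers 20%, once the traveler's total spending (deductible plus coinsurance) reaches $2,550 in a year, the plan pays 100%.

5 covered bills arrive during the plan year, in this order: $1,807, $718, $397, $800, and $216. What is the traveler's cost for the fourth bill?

$160

#1 ($1,807): deductible takes $791, $1,016 remains; 20% of $1,016 = $203.20. Traveler owes $994.20 (running OOP $994.20).
#2 ($718): deductible met; 20% of $718 = $143.60. Traveler pays $143.60; OOP now $1,137.80.
#3 ($397): deductible met; 20% of $397 = $79.40. Traveler pays $79.40; OOP now $1,217.20.
#4 ($800): deductible already satisfied, so traveler's share is 20% × $800 = $160. Cost to traveler: $160. OOP to date $1,377.20.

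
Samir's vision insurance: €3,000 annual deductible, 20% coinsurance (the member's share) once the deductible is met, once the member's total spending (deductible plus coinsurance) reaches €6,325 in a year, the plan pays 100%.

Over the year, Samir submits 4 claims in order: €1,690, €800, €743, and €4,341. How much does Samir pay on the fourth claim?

Claim 1 (€1,690): all of it applies to the deductible. Member owes €1,690 (running OOP €1,690).
Claim 2 (€800): all of it applies to the deductible. Member owes €800 (running OOP €2,490).
Claim 3 (€743): deductible takes €510, €233 remains; member's 20% is €46.60. Cost to member: €556.60. OOP to date €3,046.60.
Claim 4 (€4,341): 20% coinsurance on €4,341 = €868.20. Cost to member: €868.20. OOP to date €3,914.80.

€868.20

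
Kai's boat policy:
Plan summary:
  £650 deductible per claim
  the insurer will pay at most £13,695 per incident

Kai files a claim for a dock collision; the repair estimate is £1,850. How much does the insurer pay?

Subtract the deductible: £1,850 − £650 = £1,200.
£1,200 ≤ £13,695, so the limit doesn't bind; insurer pays £1,200.

£1,200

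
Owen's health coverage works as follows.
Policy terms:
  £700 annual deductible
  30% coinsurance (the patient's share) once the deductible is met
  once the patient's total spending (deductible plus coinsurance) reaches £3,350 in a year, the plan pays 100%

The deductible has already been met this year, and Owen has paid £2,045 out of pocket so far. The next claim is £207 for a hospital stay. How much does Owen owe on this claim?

£62.10

The deductible is already satisfied, so the full bill goes to coinsurance.
30% of £207 = £62.10 falls to the patient.
Cumulative spending £2,045 + £62.10 = £2,107.10 stays under the £3,350 maximum.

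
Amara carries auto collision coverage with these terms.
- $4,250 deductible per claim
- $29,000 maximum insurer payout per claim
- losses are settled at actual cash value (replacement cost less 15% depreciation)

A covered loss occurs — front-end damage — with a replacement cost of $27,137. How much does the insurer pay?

$18,816.45

At 15% depreciation, ACV = $27,137 − $4,070.55 = $23,066.45.
Subtract the deductible: $23,066.45 − $4,250 = $18,816.45.
$18,816.45 is within the $29,000 limit, so the insurer pays $18,816.45.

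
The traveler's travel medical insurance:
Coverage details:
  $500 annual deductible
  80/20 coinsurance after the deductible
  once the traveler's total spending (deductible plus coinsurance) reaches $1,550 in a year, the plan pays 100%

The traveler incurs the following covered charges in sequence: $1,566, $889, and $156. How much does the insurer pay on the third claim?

#1 ($1,566): $500 to deductible, leaving $1,066; 20% of $1,066 = $213.20. Cost to traveler: $713.20. OOP to date $713.20. Plan pays $1,566 − $713.20 = $852.80.
#2 ($889): deductible already satisfied, so traveler's share is 20% × $889 = $177.80. Traveler pays $177.80; OOP now $891. Plan pays $889 − $177.80 = $711.20.
#3 ($156): deductible already satisfied, so traveler's share is 20% × $156 = $31.20. Traveler pays $31.20; OOP now $922.20. Plan pays $156 − $31.20 = $124.80.

$124.80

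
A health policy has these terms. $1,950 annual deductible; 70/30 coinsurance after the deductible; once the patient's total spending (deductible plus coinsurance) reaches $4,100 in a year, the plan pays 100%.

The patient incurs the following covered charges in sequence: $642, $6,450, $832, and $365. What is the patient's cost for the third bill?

Claim 1 — $642: entire amount goes to the deductible. Patient pays $642; OOP now $642.
Claim 2 — $6,450: $1,308 to deductible, leaving $5,142; patient's 30% is $1,542.60. Patient owes $2,850.60 (running OOP $3,492.60).
Claim 3 — $832: 30% coinsurance on $832 = $249.60. Patient pays $249.60; OOP now $3,742.20.

$249.60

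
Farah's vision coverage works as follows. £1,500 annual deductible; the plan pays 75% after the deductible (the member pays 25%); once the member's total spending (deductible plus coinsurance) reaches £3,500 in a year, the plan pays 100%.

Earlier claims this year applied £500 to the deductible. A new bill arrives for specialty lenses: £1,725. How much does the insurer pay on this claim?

£543.75

£500 of the £1,500 deductible is already met, leaving £1,000.
After the £1,000 deductible portion, £1,725 − £1,000 = £725 is subject to coinsurance.
Coinsurance: £725 × 25% = £181.25.
Member responsibility before any cap: £1,000 + £181.25 = £1,181.25.
Total out-of-pocket so far would be £500 + £1,181.25 = £1,681.25, below the £3,500 cap — no reduction.
Insurer pays the balance: £1,725 − £1,181.25 = £543.75.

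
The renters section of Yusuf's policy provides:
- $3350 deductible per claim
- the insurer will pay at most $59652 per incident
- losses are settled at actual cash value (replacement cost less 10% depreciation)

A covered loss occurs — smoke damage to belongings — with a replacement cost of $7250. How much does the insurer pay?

$3175

Actual cash value after 10% depreciation: $7250 × 90% = $6525.
After the deductible, $6525 − $3350 = $3175 remains.
$3175 ≤ $59652, so the limit doesn't bind; insurer pays $3175.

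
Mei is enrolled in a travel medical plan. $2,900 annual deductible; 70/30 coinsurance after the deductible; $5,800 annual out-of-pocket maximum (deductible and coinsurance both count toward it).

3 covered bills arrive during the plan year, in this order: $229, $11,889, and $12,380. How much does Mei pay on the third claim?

Claim 1 — $229: entire amount goes to the deductible. Traveler pays $229; OOP now $229.
Claim 2 — $11,889: deductible takes $2,671, $9,218 remains; 30% of $9,218 = $2,765.40. Cost to traveler: $5,436.40. OOP to date $5,665.40.
Claim 3 — $12,380: deductible met; 30% of $12,380 = $3,714. OOP would hit $9,379.40 > $5,800, so the cap limits the traveler to $5,800 − $5,665.40 = $134.60.

$134.60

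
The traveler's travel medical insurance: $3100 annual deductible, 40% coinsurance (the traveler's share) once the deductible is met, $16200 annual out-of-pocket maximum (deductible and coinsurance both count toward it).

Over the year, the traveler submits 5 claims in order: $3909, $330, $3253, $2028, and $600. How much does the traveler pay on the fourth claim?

Claim 1 ($3909): $3100 to deductible, leaving $809; traveler's 40% is $323.60. Cost to traveler: $3423.60. OOP to date $3423.60.
Claim 2 ($330): 40% coinsurance on $330 = $132. Cost to traveler: $132. OOP to date $3555.60.
Claim 3 ($3253): deductible already satisfied, so traveler's share is 40% × $3253 = $1301.20. Traveler owes $1301.20 (running OOP $4856.80).
Claim 4 ($2028): deductible already satisfied, so traveler's share is 40% × $2028 = $811.20. Traveler owes $811.20 (running OOP $5668).

$811.20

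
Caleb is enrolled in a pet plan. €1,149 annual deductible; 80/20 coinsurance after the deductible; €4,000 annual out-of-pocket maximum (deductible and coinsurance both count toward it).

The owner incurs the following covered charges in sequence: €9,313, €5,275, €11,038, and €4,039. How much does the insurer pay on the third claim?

Claim 1 — €9,313: €1,149 finishes the deductible; €8,164 goes to coinsurance; 20% of €8,164 = €1,632.80. Owner pays €2,781.80; OOP now €2,781.80. Plan pays €9,313 − €2,781.80 = €6,531.20.
Claim 2 — €5,275: deductible met; 20% of €5,275 = €1,055. Owner owes €1,055 (running OOP €3,836.80). Insurer: €5,275 − €1,055 = €4,220.
Claim 3 — €11,038: deductible already satisfied, so owner's share is 20% × €11,038 = €2,207.60. Adding that to €3,836.80 gives €6,044.40, past the €4,000 cap; owner pays only €4,000 − €3,836.80 = €163.20. Insurer: €11,038 − €163.20 = €10,874.80.

€10,874.80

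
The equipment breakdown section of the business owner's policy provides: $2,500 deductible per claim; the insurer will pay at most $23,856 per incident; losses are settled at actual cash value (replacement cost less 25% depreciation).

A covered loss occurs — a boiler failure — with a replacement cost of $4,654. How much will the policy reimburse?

$990.50

At 25% depreciation, ACV = $4,654 − $1,163.50 = $3,490.50.
Subtract the deductible: $3,490.50 − $2,500 = $990.50.
$990.50 ≤ $23,856, so the limit doesn't bind; insurer pays $990.50.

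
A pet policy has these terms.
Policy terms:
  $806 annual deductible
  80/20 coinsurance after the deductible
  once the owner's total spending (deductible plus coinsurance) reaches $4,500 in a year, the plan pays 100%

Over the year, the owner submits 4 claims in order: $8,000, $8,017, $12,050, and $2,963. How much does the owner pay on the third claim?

$651.80

Claim 1 — $8,000: $806 finishes the deductible; $7,194 goes to coinsurance; coinsurance $7,194 × 20% = $1,438.80. Cost to owner: $2,244.80. OOP to date $2,244.80.
Claim 2 — $8,017: 20% coinsurance on $8,017 = $1,603.40. Cost to owner: $1,603.40. OOP to date $3,848.20.
Claim 3 — $12,050: deductible already satisfied, so owner's share is 20% × $12,050 = $2,410. Adding that to $3,848.20 gives $6,258.20, past the $4,500 cap; owner pays only $4,500 − $3,848.20 = $651.80.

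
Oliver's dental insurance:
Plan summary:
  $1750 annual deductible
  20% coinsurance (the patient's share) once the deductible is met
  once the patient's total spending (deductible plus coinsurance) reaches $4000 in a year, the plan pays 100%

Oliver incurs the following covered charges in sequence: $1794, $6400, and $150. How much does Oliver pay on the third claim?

$30

#1 ($1794): deductible takes $1750, $44 remains; patient's 20% is $8.80. Patient pays $1758.80; OOP now $1758.80.
#2 ($6400): deductible already satisfied, so patient's share is 20% × $6400 = $1280. Cost to patient: $1280. OOP to date $3038.80.
#3 ($150): deductible met; 20% of $150 = $30. Cost to patient: $30. OOP to date $3068.80.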